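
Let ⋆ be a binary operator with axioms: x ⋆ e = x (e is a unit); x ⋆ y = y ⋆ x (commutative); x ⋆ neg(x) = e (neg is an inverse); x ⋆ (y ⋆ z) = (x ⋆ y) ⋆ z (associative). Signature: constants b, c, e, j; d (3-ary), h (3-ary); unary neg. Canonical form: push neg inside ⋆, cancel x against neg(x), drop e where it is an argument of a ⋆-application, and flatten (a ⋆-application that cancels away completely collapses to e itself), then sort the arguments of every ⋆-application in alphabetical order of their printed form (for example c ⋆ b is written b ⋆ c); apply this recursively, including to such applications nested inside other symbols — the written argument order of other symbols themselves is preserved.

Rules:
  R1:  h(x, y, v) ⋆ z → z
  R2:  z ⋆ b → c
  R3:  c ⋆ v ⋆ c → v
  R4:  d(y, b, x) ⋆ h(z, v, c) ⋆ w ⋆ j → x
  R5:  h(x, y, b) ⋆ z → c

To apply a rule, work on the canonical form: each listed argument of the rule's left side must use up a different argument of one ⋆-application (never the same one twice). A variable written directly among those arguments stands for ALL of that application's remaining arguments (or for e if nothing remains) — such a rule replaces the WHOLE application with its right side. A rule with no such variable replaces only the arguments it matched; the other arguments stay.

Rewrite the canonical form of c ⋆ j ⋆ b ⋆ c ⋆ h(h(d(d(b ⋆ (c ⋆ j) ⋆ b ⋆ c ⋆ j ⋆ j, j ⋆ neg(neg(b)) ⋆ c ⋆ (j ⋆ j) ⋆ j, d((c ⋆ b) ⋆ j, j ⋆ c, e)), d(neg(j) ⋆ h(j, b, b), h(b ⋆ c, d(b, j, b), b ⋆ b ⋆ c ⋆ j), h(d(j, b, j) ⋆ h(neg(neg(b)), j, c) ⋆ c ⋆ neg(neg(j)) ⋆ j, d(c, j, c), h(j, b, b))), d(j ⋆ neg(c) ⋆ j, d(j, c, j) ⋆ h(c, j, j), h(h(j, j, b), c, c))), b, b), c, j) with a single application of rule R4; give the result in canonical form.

Answer: b ⋆ c ⋆ c ⋆ h(h(d(d(b ⋆ b ⋆ c ⋆ c ⋆ j ⋆ j ⋆ j, b ⋆ c ⋆ j ⋆ j ⋆ j ⋆ j, d(b ⋆ c ⋆ j, c ⋆ j, e)), d(h(j, b, b) ⋆ neg(j), h(b ⋆ c, d(b, j, b), b ⋆ b ⋆ c ⋆ j), h(j, d(c, j, c), h(j, b, b))), d(j ⋆ j ⋆ neg(c), d(j, c, j) ⋆ h(c, j, j), h(h(j, j, b), c, c))), b, b), c, j) ⋆ j

Derivation:
Canonical form:  b ⋆ c ⋆ c ⋆ h(h(d(d(b ⋆ b ⋆ c ⋆ c ⋆ j ⋆ j ⋆ j, b ⋆ c ⋆ j ⋆ j ⋆ j ⋆ j, d(b ⋆ c ⋆ j, c ⋆ j, e)), d(h(j, b, b) ⋆ neg(j), h(b ⋆ c, d(b, j, b), b ⋆ b ⋆ c ⋆ j), h(c ⋆ d(j, b, j) ⋆ h(b, j, c) ⋆ j ⋆ j, d(c, j, c), h(j, b, b))), d(j ⋆ j ⋆ neg(c), d(j, c, j) ⋆ h(c, j, j), h(h(j, j, b), c, c))), b, b), c, j) ⋆ j
Apply R4:  consuming d(j, b, j), h(b, j, c), j;  v := j, w := c ⋆ j, x := j, y := j, z := b
The variable takes the whole remainder — replace the entire application.
Giving:  b ⋆ c ⋆ c ⋆ h(h(d(d(b ⋆ b ⋆ c ⋆ c ⋆ j ⋆ j ⋆ j, b ⋆ c ⋆ j ⋆ j ⋆ j ⋆ j, d(b ⋆ c ⋆ j, c ⋆ j, e)), d(h(j, b, b) ⋆ neg(j), h(b ⋆ c, d(b, j, b), b ⋆ b ⋆ c ⋆ j), h(j, d(c, j, c), h(j, b, b))), d(j ⋆ j ⋆ neg(c), d(j, c, j) ⋆ h(c, j, j), h(h(j, j, b), c, c))), b, b), c, j) ⋆ j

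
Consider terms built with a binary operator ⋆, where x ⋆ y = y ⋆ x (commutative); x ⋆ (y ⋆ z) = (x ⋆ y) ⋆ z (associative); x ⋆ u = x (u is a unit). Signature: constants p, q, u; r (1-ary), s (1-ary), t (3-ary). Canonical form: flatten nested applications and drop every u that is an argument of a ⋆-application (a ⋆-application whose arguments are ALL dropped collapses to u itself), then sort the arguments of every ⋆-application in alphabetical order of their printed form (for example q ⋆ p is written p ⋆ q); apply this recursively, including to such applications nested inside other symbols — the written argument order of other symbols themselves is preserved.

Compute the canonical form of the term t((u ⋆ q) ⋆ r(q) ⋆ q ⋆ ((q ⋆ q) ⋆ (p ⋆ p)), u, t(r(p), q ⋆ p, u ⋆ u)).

Answer: t(p ⋆ p ⋆ q ⋆ q ⋆ q ⋆ q ⋆ r(q), u, t(r(p), p ⋆ q, u))

Derivation:
Descend into:  (u ⋆ q) ⋆ r(q) ⋆ q ⋆ ((q ⋆ q) ⋆ (p ⋆ p))
Flatten:  u ⋆ q ⋆ r(q) ⋆ q ⋆ q ⋆ q ⋆ p ⋆ p
Drop the unit:  drop u
Sort:  p ⋆ p ⋆ q ⋆ q ⋆ q ⋆ q ⋆ r(q)
Rebuild:  t(p ⋆ p ⋆ q ⋆ q ⋆ q ⋆ q ⋆ r(q), u, t(r(p), p ⋆ q, u))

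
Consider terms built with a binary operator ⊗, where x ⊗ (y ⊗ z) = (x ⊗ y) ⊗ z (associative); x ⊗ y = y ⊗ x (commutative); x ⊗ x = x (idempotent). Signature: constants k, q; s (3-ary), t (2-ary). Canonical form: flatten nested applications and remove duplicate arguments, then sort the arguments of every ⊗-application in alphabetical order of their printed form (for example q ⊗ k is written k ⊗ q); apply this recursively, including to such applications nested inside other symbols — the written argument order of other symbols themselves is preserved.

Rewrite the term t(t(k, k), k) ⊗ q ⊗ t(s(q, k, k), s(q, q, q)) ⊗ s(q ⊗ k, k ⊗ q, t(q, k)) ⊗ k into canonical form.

Answer: k ⊗ q ⊗ s(k ⊗ q, k ⊗ q, t(q, k)) ⊗ t(s(q, k, k), s(q, q, q)) ⊗ t(t(k, k), k)

Derivation:
Inside:  s(q ⊗ k, k ⊗ q, t(q, k))  →  s(k ⊗ q, k ⊗ q, t(q, k))
Sort:  k ⊗ q ⊗ s(k ⊗ q, k ⊗ q, t(q, k)) ⊗ t(s(q, k, k), s(q, q, q)) ⊗ t(t(k, k), k)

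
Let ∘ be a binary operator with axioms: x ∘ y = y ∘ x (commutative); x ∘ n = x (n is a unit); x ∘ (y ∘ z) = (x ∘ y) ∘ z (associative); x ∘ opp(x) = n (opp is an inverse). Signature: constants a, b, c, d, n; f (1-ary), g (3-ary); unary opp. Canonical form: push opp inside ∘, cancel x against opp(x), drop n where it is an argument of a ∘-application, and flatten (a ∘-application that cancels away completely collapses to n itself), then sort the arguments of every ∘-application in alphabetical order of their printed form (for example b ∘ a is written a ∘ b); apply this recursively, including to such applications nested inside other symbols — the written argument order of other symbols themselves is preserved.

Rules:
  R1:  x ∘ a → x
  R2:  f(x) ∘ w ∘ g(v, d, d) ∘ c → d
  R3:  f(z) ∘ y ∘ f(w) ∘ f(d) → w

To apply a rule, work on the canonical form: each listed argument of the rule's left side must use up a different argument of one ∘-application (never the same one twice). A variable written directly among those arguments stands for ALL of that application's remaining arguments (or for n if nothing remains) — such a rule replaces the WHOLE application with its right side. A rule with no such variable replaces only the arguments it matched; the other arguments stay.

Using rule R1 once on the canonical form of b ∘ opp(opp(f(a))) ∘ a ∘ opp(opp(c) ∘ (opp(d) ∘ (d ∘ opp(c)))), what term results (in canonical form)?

Answer: b ∘ c ∘ c ∘ f(a)

Derivation:
Canonical form:  a ∘ b ∘ c ∘ c ∘ f(a)
Match R1:  consume a;  x := b ∘ c ∘ c ∘ f(a)
Every leftover argument binds to the variable; the entire application is replaced.
New term:  b ∘ c ∘ c ∘ f(a)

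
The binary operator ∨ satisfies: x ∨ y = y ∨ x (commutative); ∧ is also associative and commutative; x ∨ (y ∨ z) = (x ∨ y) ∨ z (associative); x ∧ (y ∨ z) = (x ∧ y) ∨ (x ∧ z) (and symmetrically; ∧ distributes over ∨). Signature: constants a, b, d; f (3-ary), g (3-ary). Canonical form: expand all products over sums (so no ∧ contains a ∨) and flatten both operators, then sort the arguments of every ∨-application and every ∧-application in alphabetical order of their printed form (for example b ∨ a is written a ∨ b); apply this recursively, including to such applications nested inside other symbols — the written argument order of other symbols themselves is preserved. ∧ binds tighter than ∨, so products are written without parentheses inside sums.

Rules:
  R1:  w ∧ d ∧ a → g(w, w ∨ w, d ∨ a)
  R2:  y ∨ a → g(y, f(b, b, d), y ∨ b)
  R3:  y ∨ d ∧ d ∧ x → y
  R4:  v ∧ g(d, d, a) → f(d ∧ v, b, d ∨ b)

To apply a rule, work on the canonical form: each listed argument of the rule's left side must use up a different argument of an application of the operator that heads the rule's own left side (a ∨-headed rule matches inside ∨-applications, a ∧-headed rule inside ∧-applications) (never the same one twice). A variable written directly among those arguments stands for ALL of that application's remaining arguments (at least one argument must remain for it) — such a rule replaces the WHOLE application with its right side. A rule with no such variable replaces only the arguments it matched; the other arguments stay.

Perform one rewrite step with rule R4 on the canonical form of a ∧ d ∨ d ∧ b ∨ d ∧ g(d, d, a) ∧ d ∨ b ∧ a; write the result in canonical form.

Answer: a ∧ b ∨ a ∧ d ∨ b ∧ d ∨ f(d ∧ d ∧ d, b, b ∨ d)

Derivation:
Canonical form:  a ∧ b ∨ a ∧ d ∨ b ∧ d ∨ d ∧ d ∧ g(d, d, a)
Apply R4:  consuming g(d, d, a);  v := d ∧ d
The extension variable absorbs all remaining arguments, so the whole application is rewritten.
New term:  a ∧ b ∨ a ∧ d ∨ b ∧ d ∨ f(d ∧ d ∧ d, b, b ∨ d)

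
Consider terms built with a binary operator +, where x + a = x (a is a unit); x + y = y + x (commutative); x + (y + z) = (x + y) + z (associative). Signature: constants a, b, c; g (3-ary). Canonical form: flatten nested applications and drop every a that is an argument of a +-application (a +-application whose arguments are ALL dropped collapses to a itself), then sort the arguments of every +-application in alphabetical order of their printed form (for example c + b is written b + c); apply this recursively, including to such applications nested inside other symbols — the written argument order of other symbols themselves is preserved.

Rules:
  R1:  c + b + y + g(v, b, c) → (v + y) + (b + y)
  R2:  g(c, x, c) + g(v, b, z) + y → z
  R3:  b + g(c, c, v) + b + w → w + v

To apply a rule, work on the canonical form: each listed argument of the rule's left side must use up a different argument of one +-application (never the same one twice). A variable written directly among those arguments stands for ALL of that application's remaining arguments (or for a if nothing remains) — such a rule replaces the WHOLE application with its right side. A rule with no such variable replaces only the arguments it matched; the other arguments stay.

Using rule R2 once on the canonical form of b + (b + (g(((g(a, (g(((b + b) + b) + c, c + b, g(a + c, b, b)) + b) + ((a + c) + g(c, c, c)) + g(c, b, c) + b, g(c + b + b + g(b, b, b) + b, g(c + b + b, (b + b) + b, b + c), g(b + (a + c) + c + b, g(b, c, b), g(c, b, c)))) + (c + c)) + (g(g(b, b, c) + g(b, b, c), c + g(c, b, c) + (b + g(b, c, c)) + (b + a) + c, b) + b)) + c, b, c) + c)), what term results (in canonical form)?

Canonical form:  b + b + c + g(b + c + c + c + g(a, b + b + c + g(b + b + b + c, b + c, g(c, b, b)) + g(c, b, c) + g(c, c, c), g(b + b + b + c + g(b, b, b), g(b + b + c, b + b + b, b + c), g(b + b + c + c, g(b, c, b), g(c, b, c)))) + g(g(b, b, c) + g(b, b, c), b + b + c + c + g(b, c, c) + g(c, b, c), b), b, c)
Match R2:  consume g(c, b, c), g(c, c, c);  v := c, x := c, y := b + b + c + g(b + b + b + c, b + c, g(c, b, b)), z := c
The variable takes the whole remainder — replace the entire application.
Giving:  b + b + c + g(b + c + c + c + g(a, c, g(b + b + b + c + g(b, b, b), g(b + b + c, b + b + b, b + c), g(b + b + c + c, g(b, c, b), g(c, b, c)))) + g(g(b, b, c) + g(b, b, c), b + b + c + c + g(b, c, c) + g(c, b, c), b), b, c)

Answer: b + b + c + g(b + c + c + c + g(a, c, g(b + b + b + c + g(b, b, b), g(b + b + c, b + b + b, b + c), g(b + b + c + c, g(b, c, b), g(c, b, c)))) + g(g(b, b, c) + g(b, b, c), b + b + c + c + g(b, c, c) + g(c, b, c), b), b, c)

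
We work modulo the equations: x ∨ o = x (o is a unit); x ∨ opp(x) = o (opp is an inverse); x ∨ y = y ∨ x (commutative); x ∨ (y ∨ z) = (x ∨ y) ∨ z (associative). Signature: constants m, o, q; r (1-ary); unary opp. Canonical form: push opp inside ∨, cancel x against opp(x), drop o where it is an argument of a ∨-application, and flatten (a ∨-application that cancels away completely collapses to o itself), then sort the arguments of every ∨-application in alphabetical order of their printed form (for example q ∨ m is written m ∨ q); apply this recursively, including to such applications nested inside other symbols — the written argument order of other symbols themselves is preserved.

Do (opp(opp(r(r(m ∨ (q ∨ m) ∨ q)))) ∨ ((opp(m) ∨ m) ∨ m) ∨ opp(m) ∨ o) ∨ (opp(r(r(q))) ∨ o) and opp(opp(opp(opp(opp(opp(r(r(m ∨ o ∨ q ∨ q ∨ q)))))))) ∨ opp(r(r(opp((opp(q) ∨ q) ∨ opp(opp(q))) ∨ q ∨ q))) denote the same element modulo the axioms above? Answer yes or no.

Left:  (opp(opp(r(r(m ∨ (q ∨ m) ∨ q)))) ∨ ((opp(m) ∨ m) ∨ m) ∨ opp(m) ∨ o) ∨ (opp(r(r(q))) ∨ o)
  Push opp inside:  distribute opp over ∨ and collapse double opp
  Inverses cancel:  m cancels
  Combine occurrences:  r(r(m ∨ m ∨ q ∨ q)) ∨ opp(r(r(q)))
  Sort arguments:  opp(r(r(q))) ∨ r(r(m ∨ m ∨ q ∨ q))
Right:  opp(opp(opp(opp(opp(opp(r(r(m ∨ o ∨ q ∨ q ∨ q)))))))) ∨ opp(r(r(opp((opp(q) ∨ q) ∨ opp(opp(q))) ∨ q ∨ q)))
  Push opp inside:  distribute opp over ∨ and collapse double opp
  Collect terms:  r(r(m ∨ q ∨ q ∨ q)) ∨ opp(r(r(q)))
  Sort:  opp(r(r(q))) ∨ r(r(m ∨ q ∨ q ∨ q))

Answer: no — opp(r(r(q))) ∨ r(r(m ∨ m ∨ q ∨ q)) vs opp(r(r(q))) ∨ r(r(m ∨ q ∨ q ∨ q))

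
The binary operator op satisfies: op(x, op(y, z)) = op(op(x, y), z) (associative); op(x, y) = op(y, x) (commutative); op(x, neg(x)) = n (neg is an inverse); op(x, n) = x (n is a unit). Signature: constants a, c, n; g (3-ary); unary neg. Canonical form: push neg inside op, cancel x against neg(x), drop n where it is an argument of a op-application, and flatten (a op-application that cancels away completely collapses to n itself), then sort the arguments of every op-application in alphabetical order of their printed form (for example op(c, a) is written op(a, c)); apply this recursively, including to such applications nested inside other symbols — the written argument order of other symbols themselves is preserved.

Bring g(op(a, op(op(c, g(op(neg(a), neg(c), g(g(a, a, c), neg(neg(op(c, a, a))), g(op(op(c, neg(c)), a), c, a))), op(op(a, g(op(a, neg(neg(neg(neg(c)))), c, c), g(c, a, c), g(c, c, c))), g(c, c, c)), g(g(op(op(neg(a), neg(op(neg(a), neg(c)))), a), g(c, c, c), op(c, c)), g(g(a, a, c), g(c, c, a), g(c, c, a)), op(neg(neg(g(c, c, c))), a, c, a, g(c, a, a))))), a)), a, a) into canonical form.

Work inside:  op(a, op(op(c, g(op(neg(a), neg(c), g(g(a, a, c), neg(neg(op(c, a, a))), g(op(op(c, neg(c)), a), c, a))), op(op(a, g(op(a, neg(neg(neg(neg(c)))), c, c), g(c, a, c), g(c, c, c))), g(c, c, c)), g(g(op(op(neg(a), neg(op(neg(a), neg(c)))), a), g(c, c, c), op(c, c)), g(g(a, a, c), g(c, c, a), g(c, c, a)), op(neg(neg(g(c, c, c))), a, c, a, g(c, a, a))))), a))
Push neg inside:  distribute neg over op and collapse double neg
Collect:  op(a, a, c, g(op(g(g(a, a, c), op(a, a, c), g(a, c, a)), neg(a), neg(c)), op(a, g(c, c, c), g(op(a, c, c, c), g(c, a, c), g(c, c, c))), g(g(op(a, c), g(c, c, c), op(c, c)), g(g(a, a, c), g(c, c, a), g(c, c, a)), op(a, a, c, g(c, a, a), g(c, c, c)))))
Reassemble:  g(op(a, a, c, g(op(g(g(a, a, c), op(a, a, c), g(a, c, a)), neg(a), neg(c)), op(a, g(c, c, c), g(op(a, c, c, c), g(c, a, c), g(c, c, c))), g(g(op(a, c), g(c, c, c), op(c, c)), g(g(a, a, c), g(c, c, a), g(c, c, a)), op(a, a, c, g(c, a, a), g(c, c, c))))), a, a)

Answer: g(op(a, a, c, g(op(g(g(a, a, c), op(a, a, c), g(a, c, a)), neg(a), neg(c)), op(a, g(c, c, c), g(op(a, c, c, c), g(c, a, c), g(c, c, c))), g(g(op(a, c), g(c, c, c), op(c, c)), g(g(a, a, c), g(c, c, a), g(c, c, a)), op(a, a, c, g(c, a, a), g(c, c, c))))), a, a)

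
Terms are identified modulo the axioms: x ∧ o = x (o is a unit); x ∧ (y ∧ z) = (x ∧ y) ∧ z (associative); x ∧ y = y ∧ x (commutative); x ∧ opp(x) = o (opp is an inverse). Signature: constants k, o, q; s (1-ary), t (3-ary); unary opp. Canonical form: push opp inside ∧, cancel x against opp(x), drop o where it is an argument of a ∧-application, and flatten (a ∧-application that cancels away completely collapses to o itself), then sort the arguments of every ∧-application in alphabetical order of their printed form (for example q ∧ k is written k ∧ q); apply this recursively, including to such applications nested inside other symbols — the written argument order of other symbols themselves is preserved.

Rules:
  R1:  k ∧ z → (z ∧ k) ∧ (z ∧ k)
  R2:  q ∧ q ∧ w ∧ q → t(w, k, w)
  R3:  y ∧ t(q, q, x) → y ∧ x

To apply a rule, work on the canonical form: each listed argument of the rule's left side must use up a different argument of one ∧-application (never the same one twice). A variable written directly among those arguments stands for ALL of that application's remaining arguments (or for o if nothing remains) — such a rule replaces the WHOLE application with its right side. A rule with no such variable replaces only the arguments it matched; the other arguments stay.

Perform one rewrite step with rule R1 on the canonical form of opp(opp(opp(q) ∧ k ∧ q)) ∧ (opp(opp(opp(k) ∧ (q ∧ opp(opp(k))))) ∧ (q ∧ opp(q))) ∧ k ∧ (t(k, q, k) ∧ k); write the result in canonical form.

Canonical form:  k ∧ k ∧ k ∧ q ∧ t(k, q, k)
R1 matches:  uses k;  z := k ∧ k ∧ q ∧ t(k, q, k)
Every leftover argument binds to the variable; the entire application is replaced.
New term:  k ∧ k ∧ k ∧ k ∧ k ∧ k ∧ q ∧ q ∧ t(k, q, k) ∧ t(k, q, k)

Answer: k ∧ k ∧ k ∧ k ∧ k ∧ k ∧ q ∧ q ∧ t(k, q, k) ∧ t(k, q, k)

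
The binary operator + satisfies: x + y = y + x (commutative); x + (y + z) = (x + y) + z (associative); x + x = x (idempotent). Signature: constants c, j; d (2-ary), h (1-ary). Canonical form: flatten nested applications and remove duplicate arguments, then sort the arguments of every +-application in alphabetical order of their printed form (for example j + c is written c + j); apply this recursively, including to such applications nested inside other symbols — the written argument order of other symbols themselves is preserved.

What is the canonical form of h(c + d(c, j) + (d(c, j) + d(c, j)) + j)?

Answer: h(c + d(c, j) + j)

Derivation:
Work inside:  c + d(c, j) + (d(c, j) + d(c, j)) + j
Un-nest:  c + d(c, j) + d(c, j) + d(c, j) + j
Drop duplicates:  drop duplicate d(c, j), d(c, j)
Order the arguments:  c + d(c, j) + j
Put back:  h(c + d(c, j) + j)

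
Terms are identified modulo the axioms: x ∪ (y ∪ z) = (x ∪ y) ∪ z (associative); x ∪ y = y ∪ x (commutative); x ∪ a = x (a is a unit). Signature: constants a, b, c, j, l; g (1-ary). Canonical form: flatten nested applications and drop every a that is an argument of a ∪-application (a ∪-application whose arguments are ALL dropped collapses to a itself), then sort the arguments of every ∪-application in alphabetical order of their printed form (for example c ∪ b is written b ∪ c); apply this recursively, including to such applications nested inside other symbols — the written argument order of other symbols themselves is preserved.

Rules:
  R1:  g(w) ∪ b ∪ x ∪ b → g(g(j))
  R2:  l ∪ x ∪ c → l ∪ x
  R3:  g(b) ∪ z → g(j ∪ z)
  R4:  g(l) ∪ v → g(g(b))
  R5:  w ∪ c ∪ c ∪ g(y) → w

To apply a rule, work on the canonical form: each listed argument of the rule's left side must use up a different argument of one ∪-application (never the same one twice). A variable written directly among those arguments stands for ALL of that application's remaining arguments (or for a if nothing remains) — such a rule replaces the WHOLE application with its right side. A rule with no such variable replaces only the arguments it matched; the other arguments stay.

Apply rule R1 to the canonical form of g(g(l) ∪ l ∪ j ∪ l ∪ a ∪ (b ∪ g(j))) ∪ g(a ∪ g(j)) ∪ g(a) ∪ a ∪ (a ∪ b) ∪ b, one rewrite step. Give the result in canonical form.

Canonical form:  b ∪ b ∪ g(a) ∪ g(b ∪ g(j) ∪ g(l) ∪ j ∪ l ∪ l) ∪ g(g(j))
Match R1:  consume b, b, g(a);  w := a, x := g(b ∪ g(j) ∪ g(l) ∪ j ∪ l ∪ l) ∪ g(g(j))
Every leftover argument binds to the variable; the entire application is replaced.
Result:  g(g(j))

Answer: g(g(j))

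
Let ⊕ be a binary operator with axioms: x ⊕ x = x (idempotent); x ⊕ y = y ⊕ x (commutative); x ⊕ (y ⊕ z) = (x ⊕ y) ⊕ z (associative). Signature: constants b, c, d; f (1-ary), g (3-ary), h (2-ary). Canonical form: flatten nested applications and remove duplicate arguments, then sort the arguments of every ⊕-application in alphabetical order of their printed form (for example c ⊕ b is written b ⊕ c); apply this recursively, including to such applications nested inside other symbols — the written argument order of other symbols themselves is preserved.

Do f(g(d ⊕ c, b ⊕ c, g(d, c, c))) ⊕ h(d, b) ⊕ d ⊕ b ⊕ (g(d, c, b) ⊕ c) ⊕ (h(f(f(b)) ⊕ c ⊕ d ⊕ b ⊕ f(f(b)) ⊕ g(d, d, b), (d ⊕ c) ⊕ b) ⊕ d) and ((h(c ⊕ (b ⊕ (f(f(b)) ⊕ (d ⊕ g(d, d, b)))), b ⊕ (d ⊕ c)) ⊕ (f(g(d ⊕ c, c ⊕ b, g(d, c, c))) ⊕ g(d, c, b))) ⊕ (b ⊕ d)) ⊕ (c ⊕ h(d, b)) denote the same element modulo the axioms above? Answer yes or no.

Answer: yes — both canonical forms are b ⊕ c ⊕ d ⊕ f(g(c ⊕ d, b ⊕ c, g(d, c, c))) ⊕ g(d, c, b) ⊕ h(b ⊕ c ⊕ d ⊕ f(f(b)) ⊕ g(d, d, b), b ⊕ c ⊕ d) ⊕ h(d, b)

Derivation:
Left:  f(g(d ⊕ c, b ⊕ c, g(d, c, c))) ⊕ h(d, b) ⊕ d ⊕ b ⊕ (g(d, c, b) ⊕ c) ⊕ (h(f(f(b)) ⊕ c ⊕ d ⊕ b ⊕ f(f(b)) ⊕ g(d, d, b), (d ⊕ c) ⊕ b) ⊕ d)
  Merge nested applications:  f(g(d ⊕ c, b ⊕ c, g(d, c, c))) ⊕ h(d, b) ⊕ d ⊕ b ⊕ g(d, c, b) ⊕ c ⊕ h(f(f(b)) ⊕ c ⊕ d ⊕ b ⊕ f(f(b)) ⊕ g(d, d, b), (d ⊕ c) ⊕ b) ⊕ d
  Inside:  f(g(d ⊕ c, b ⊕ c, g(d, c, c)))  →  f(g(c ⊕ d, b ⊕ c, g(d, c, c)))
  Simplify inside:  h(f(f(b)) ⊕ c ⊕ d ⊕ b ⊕ f(f(b)) ⊕ g(d, d, b), (d ⊕ c) ⊕ b)  →  h(b ⊕ c ⊕ d ⊕ f(f(b)) ⊕ g(d, d, b), b ⊕ c ⊕ d)
  Idempotence:  drop duplicate d
  Sort:  b ⊕ c ⊕ d ⊕ f(g(c ⊕ d, b ⊕ c, g(d, c, c))) ⊕ g(d, c, b) ⊕ h(b ⊕ c ⊕ d ⊕ f(f(b)) ⊕ g(d, d, b), b ⊕ c ⊕ d) ⊕ h(d, b)
Right:  ((h(c ⊕ (b ⊕ (f(f(b)) ⊕ (d ⊕ g(d, d, b)))), b ⊕ (d ⊕ c)) ⊕ (f(g(d ⊕ c, c ⊕ b, g(d, c, c))) ⊕ g(d, c, b))) ⊕ (b ⊕ d)) ⊕ (c ⊕ h(d, b))
  Merge nested applications:  h(c ⊕ (b ⊕ (f(f(b)) ⊕ (d ⊕ g(d, d, b)))), b ⊕ (d ⊕ c)) ⊕ f(g(d ⊕ c, c ⊕ b, g(d, c, c))) ⊕ g(d, c, b) ⊕ b ⊕ d ⊕ c ⊕ h(d, b)
  Inside:  h(c ⊕ (b ⊕ (f(f(b)) ⊕ (d ⊕ g(d, d, b)))), b ⊕ (d ⊕ c))  →  h(b ⊕ c ⊕ d ⊕ f(f(b)) ⊕ g(d, d, b), b ⊕ c ⊕ d)
  Simplify inside:  f(g(d ⊕ c, c ⊕ b, g(d, c, c)))  →  f(g(c ⊕ d, b ⊕ c, g(d, c, c)))
  Order the arguments:  b ⊕ c ⊕ d ⊕ f(g(c ⊕ d, b ⊕ c, g(d, c, c))) ⊕ g(d, c, b) ⊕ h(b ⊕ c ⊕ d ⊕ f(f(b)) ⊕ g(d, d, b), b ⊕ c ⊕ d) ⊕ h(d, b)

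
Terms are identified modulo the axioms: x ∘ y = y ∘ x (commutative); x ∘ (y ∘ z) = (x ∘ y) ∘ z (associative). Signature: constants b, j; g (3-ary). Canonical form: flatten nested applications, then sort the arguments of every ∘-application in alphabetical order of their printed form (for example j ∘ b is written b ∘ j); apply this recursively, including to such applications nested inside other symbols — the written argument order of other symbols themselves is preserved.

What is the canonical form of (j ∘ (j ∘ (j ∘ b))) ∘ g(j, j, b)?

Merge nested applications:  j ∘ j ∘ j ∘ b ∘ g(j, j, b)
Sort arguments:  b ∘ g(j, j, b) ∘ j ∘ j ∘ j

Answer: b ∘ g(j, j, b) ∘ j ∘ j ∘ j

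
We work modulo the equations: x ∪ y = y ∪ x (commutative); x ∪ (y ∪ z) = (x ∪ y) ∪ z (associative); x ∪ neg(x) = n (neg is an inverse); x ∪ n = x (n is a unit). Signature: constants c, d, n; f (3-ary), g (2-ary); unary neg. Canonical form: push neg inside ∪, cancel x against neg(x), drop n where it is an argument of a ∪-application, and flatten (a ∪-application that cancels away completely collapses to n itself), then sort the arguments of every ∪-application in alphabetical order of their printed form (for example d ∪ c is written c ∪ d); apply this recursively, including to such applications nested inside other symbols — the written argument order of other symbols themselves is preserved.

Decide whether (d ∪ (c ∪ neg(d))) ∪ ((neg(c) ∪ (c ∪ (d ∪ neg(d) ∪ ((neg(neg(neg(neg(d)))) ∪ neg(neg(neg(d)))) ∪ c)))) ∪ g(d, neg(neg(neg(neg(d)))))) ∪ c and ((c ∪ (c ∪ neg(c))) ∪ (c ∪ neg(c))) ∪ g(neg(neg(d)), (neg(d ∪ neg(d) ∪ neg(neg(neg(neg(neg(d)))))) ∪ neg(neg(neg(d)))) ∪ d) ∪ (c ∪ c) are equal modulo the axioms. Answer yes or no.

Left:  (d ∪ (c ∪ neg(d))) ∪ ((neg(c) ∪ (c ∪ (d ∪ neg(d) ∪ ((neg(neg(neg(neg(d)))) ∪ neg(neg(neg(d)))) ∪ c)))) ∪ g(d, neg(neg(neg(neg(d)))))) ∪ c
  Push neg inside:  distribute neg over ∪ and collapse double neg
  Cancel inverse pairs:  d cancels
  Collect:  c ∪ c ∪ c ∪ g(d, d)
Right:  ((c ∪ (c ∪ neg(c))) ∪ (c ∪ neg(c))) ∪ g(neg(neg(d)), (neg(d ∪ neg(d) ∪ neg(neg(neg(neg(neg(d)))))) ∪ neg(neg(neg(d)))) ∪ d) ∪ (c ∪ c)
  Push neg inside:  distribute neg over ∪ and collapse double neg
  Combine occurrences:  c ∪ c ∪ c ∪ g(d, d)

Answer: yes — both canonical forms are c ∪ c ∪ c ∪ g(d, d)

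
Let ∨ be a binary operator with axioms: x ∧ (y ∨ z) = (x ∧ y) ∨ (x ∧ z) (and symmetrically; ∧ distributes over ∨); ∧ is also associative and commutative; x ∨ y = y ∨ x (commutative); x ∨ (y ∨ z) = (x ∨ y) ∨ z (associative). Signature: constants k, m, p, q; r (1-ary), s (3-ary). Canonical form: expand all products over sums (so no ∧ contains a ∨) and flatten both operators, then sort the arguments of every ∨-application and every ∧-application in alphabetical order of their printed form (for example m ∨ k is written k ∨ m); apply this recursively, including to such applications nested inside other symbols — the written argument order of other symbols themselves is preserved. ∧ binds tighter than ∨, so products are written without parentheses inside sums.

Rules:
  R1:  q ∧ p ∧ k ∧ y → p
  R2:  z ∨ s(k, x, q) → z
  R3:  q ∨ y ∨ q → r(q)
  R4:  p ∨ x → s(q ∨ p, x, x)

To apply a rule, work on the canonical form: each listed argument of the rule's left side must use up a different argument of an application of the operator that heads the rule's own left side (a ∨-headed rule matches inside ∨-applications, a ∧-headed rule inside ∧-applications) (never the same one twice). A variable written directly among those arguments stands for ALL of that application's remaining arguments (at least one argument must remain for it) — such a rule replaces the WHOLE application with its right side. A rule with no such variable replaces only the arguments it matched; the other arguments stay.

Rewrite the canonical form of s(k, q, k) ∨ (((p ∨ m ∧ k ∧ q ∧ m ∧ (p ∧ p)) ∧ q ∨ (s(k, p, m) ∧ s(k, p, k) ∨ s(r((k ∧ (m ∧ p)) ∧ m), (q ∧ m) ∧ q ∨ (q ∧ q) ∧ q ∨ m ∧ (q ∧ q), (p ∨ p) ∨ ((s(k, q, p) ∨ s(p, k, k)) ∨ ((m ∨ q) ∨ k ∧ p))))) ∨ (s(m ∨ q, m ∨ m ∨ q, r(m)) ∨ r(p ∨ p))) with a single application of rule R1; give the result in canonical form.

Answer: p ∨ p ∧ q ∨ r(p ∨ p) ∨ s(k, p, k) ∧ s(k, p, m) ∨ s(k, q, k) ∨ s(m ∨ q, m ∨ m ∨ q, r(m)) ∨ s(r(k ∧ m ∧ m ∧ p), m ∧ q ∧ q ∨ m ∧ q ∧ q ∨ q ∧ q ∧ q, k ∧ p ∨ m ∨ p ∨ p ∨ q ∨ s(k, q, p) ∨ s(p, k, k))

Derivation:
Canonical form:  k ∧ m ∧ m ∧ p ∧ p ∧ q ∧ q ∨ p ∧ q ∨ r(p ∨ p) ∨ s(k, p, k) ∧ s(k, p, m) ∨ s(k, q, k) ∨ s(m ∨ q, m ∨ m ∨ q, r(m)) ∨ s(r(k ∧ m ∧ m ∧ p), m ∧ q ∧ q ∨ m ∧ q ∧ q ∨ q ∧ q ∧ q, k ∧ p ∨ m ∨ p ∨ p ∨ q ∨ s(k, q, p) ∨ s(p, k, k))
Apply R1:  consuming k, p, q;  y := m ∧ m ∧ p ∧ q
The extension variable absorbs all remaining arguments, so the whole application is rewritten.
New term:  p ∨ p ∧ q ∨ r(p ∨ p) ∨ s(k, p, k) ∧ s(k, p, m) ∨ s(k, q, k) ∨ s(m ∨ q, m ∨ m ∨ q, r(m)) ∨ s(r(k ∧ m ∧ m ∧ p), m ∧ q ∧ q ∨ m ∧ q ∧ q ∨ q ∧ q ∧ q, k ∧ p ∨ m ∨ p ∨ p ∨ q ∨ s(k, q, p) ∨ s(p, k, k))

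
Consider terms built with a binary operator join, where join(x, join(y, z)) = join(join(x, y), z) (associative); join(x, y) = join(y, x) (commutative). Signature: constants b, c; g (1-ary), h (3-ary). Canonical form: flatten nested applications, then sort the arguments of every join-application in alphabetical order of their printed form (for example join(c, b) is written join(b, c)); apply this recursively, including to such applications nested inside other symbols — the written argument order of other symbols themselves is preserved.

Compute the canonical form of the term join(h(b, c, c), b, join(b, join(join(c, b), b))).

Flatten:  join(h(b, c, c), b, b, c, b, b)
Sort arguments:  join(b, b, b, b, c, h(b, c, c))

Answer: join(b, b, b, b, c, h(b, c, c))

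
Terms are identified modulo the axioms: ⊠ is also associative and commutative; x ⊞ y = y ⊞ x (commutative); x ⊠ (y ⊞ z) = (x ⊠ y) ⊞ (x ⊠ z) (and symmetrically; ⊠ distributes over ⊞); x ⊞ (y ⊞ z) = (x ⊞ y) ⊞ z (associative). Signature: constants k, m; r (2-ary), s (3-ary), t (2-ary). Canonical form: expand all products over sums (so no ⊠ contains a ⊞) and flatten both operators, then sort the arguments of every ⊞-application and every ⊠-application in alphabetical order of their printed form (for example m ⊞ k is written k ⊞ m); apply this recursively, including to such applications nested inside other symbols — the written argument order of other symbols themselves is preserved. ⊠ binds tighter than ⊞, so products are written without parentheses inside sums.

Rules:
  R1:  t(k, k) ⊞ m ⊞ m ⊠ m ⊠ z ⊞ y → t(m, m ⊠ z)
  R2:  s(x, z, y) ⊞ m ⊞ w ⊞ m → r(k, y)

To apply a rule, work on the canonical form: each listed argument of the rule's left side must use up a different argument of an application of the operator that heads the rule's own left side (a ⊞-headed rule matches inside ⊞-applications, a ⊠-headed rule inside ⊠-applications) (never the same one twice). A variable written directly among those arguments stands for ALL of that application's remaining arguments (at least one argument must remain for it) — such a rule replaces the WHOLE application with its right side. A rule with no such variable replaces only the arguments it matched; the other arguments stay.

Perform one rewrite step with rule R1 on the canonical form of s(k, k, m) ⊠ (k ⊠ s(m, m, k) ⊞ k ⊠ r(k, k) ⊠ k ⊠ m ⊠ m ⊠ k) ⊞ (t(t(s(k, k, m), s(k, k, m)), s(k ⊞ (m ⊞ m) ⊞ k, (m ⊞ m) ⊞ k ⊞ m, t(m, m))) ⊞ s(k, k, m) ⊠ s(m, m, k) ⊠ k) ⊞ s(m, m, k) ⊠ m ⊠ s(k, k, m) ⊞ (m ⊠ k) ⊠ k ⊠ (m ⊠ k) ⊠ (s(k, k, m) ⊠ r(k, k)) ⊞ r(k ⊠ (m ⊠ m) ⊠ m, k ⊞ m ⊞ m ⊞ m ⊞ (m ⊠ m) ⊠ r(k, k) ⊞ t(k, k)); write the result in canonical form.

Answer: k ⊠ k ⊠ k ⊠ m ⊠ m ⊠ r(k, k) ⊠ s(k, k, m) ⊞ k ⊠ k ⊠ k ⊠ m ⊠ m ⊠ r(k, k) ⊠ s(k, k, m) ⊞ k ⊠ s(k, k, m) ⊠ s(m, m, k) ⊞ k ⊠ s(k, k, m) ⊠ s(m, m, k) ⊞ m ⊠ s(k, k, m) ⊠ s(m, m, k) ⊞ r(k ⊠ m ⊠ m ⊠ m, t(m, m ⊠ r(k, k))) ⊞ t(t(s(k, k, m), s(k, k, m)), s(k ⊞ k ⊞ m ⊞ m, k ⊞ m ⊞ m ⊞ m, t(m, m)))

Derivation:
Canonical form:  k ⊠ k ⊠ k ⊠ m ⊠ m ⊠ r(k, k) ⊠ s(k, k, m) ⊞ k ⊠ k ⊠ k ⊠ m ⊠ m ⊠ r(k, k) ⊠ s(k, k, m) ⊞ k ⊠ s(k, k, m) ⊠ s(m, m, k) ⊞ k ⊠ s(k, k, m) ⊠ s(m, m, k) ⊞ m ⊠ s(k, k, m) ⊠ s(m, m, k) ⊞ r(k ⊠ m ⊠ m ⊠ m, k ⊞ m ⊞ m ⊞ m ⊞ m ⊠ m ⊠ r(k, k) ⊞ t(k, k)) ⊞ t(t(s(k, k, m), s(k, k, m)), s(k ⊞ k ⊞ m ⊞ m, k ⊞ m ⊞ m ⊞ m, t(m, m)))
Apply R1:  consuming m, m ⊠ m ⊠ r(k, k), t(k, k);  y := k ⊞ m ⊞ m, z := r(k, k)
The extension variable absorbs all remaining arguments, so the whole application is rewritten.
Giving:  k ⊠ k ⊠ k ⊠ m ⊠ m ⊠ r(k, k) ⊠ s(k, k, m) ⊞ k ⊠ k ⊠ k ⊠ m ⊠ m ⊠ r(k, k) ⊠ s(k, k, m) ⊞ k ⊠ s(k, k, m) ⊠ s(m, m, k) ⊞ k ⊠ s(k, k, m) ⊠ s(m, m, k) ⊞ m ⊠ s(k, k, m) ⊠ s(m, m, k) ⊞ r(k ⊠ m ⊠ m ⊠ m, t(m, m ⊠ r(k, k))) ⊞ t(t(s(k, k, m), s(k, k, m)), s(k ⊞ k ⊞ m ⊞ m, k ⊞ m ⊞ m ⊞ m, t(m, m)))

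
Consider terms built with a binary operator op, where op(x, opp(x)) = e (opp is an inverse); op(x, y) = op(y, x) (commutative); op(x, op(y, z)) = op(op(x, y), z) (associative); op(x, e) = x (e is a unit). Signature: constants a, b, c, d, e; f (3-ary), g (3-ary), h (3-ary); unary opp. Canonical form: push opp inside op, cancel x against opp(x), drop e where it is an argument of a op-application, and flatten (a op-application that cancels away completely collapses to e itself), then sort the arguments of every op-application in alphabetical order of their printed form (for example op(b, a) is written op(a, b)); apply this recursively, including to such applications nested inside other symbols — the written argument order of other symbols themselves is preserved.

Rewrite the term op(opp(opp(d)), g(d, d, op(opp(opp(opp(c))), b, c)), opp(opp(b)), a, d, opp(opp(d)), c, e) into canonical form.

Answer: op(a, b, c, d, d, d, g(d, d, b))

Derivation:
Push opp inside:  distribute opp over op and collapse double opp
Combine occurrences:  op(d, d, d, g(d, d, b), b, a, c)
Sort:  op(a, b, c, d, d, d, g(d, d, b))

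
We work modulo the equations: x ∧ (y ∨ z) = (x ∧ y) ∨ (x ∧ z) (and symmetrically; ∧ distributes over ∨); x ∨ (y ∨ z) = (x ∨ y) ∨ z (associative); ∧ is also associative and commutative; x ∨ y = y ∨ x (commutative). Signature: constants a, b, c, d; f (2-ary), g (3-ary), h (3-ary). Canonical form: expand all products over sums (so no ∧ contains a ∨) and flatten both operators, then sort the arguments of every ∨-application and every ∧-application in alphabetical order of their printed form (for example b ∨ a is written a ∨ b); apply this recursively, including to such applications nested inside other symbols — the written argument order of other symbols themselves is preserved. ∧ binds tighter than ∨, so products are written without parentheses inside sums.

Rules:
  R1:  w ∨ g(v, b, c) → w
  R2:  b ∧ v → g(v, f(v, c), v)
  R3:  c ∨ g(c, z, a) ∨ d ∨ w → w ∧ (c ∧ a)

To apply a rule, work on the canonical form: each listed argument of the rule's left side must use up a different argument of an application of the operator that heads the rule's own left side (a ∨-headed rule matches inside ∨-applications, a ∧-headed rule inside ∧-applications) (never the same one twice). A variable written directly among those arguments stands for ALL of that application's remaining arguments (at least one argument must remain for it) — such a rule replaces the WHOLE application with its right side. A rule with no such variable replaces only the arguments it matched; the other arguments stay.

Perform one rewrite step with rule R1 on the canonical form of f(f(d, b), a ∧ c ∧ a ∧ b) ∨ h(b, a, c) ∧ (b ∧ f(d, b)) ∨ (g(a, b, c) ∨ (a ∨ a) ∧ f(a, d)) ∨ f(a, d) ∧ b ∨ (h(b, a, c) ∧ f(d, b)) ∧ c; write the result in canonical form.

Answer: a ∧ f(a, d) ∨ a ∧ f(a, d) ∨ b ∧ f(a, d) ∨ b ∧ f(d, b) ∧ h(b, a, c) ∨ c ∧ f(d, b) ∧ h(b, a, c) ∨ f(f(d, b), a ∧ a ∧ b ∧ c)

Derivation:
Canonical form:  a ∧ f(a, d) ∨ a ∧ f(a, d) ∨ b ∧ f(a, d) ∨ b ∧ f(d, b) ∧ h(b, a, c) ∨ c ∧ f(d, b) ∧ h(b, a, c) ∨ f(f(d, b), a ∧ a ∧ b ∧ c) ∨ g(a, b, c)
Apply R1:  consuming g(a, b, c);  v := a, w := a ∧ f(a, d) ∨ a ∧ f(a, d) ∨ b ∧ f(a, d) ∨ b ∧ f(d, b) ∧ h(b, a, c) ∨ c ∧ f(d, b) ∧ h(b, a, c) ∨ f(f(d, b), a ∧ a ∧ b ∧ c)
The variable takes the whole remainder — replace the entire application.
Result:  a ∧ f(a, d) ∨ a ∧ f(a, d) ∨ b ∧ f(a, d) ∨ b ∧ f(d, b) ∧ h(b, a, c) ∨ c ∧ f(d, b) ∧ h(b, a, c) ∨ f(f(d, b), a ∧ a ∧ b ∧ c)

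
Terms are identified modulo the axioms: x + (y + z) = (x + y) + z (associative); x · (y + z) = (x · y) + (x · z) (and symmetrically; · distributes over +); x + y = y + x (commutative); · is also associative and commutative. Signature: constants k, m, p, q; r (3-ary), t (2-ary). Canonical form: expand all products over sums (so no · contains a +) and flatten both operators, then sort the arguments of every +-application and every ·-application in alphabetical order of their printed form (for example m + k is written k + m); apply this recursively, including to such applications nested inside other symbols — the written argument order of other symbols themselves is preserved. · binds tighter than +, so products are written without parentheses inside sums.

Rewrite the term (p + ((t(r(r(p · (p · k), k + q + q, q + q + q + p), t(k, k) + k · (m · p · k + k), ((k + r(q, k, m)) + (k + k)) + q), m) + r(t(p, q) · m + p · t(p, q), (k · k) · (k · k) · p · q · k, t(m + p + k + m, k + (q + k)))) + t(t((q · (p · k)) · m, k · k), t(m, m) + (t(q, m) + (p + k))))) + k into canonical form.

Answer: k + p + r(m · t(p, q) + p · t(p, q), k · k · k · k · k · p · q, t(k + m + m + p, k + k + q)) + t(r(r(k · p · p, k + q + q, p + q + q + q), k · k + k · k · m · p + t(k, k), k + k + k + q + r(q, k, m)), m) + t(t(k · m · p · q, k · k), k + p + t(m, m) + t(q, m))

Derivation:
Expand:  p + t(r(r(k · p · p, k + q + q, p + q + q + q), k · k + k · k · m · p + t(k, k), k + k + k + q + r(q, k, m)), m) + r(m · t(p, q) + p · t(p, q), k · k · k · k · k · p · q, t(k + m + m + p, k + k + q)) + t(t(k · m · p · q, k · k), k + p + t(m, m) + t(q, m)) + k
Sort arguments:  k + p + r(m · t(p, q) + p · t(p, q), k · k · k · k · k · p · q, t(k + m + m + p, k + k + q)) + t(r(r(k · p · p, k + q + q, p + q + q + q), k · k + k · k · m · p + t(k, k), k + k + k + q + r(q, k, m)), m) + t(t(k · m · p · q, k · k), k + p + t(m, m) + t(q, m))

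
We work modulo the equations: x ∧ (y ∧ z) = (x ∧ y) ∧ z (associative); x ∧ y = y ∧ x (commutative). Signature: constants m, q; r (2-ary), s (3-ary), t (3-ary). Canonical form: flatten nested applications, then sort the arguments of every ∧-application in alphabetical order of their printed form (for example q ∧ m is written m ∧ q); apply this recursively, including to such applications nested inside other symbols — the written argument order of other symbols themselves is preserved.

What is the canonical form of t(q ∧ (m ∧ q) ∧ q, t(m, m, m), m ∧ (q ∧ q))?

Descend into:  q ∧ (m ∧ q) ∧ q
Merge nested applications:  q ∧ m ∧ q ∧ q
Sort:  m ∧ q ∧ q ∧ q
Rebuild:  t(m ∧ q ∧ q ∧ q, t(m, m, m), m ∧ q ∧ q)

Answer: t(m ∧ q ∧ q ∧ q, t(m, m, m), m ∧ q ∧ q)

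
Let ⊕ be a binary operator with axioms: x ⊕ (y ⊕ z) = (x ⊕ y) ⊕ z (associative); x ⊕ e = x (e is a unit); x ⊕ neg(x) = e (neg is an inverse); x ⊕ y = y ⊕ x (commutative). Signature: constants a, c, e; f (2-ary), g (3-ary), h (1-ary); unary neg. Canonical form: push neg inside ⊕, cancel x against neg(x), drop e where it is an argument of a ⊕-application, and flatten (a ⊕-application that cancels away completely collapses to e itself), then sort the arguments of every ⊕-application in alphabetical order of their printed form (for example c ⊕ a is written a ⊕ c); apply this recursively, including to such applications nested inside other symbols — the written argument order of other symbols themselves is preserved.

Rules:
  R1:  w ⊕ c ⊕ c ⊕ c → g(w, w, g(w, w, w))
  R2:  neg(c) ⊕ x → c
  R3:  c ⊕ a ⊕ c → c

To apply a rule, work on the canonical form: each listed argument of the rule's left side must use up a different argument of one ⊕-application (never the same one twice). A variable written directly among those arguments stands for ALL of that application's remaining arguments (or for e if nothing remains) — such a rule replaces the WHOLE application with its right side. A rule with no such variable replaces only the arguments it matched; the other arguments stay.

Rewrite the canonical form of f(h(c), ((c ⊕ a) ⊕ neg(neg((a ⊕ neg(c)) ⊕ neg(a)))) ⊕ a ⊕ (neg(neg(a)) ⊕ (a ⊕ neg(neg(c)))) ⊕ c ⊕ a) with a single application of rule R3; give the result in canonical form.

Answer: f(h(c), a ⊕ a ⊕ a ⊕ a ⊕ c)

Derivation:
Canonical form:  f(h(c), a ⊕ a ⊕ a ⊕ a ⊕ a ⊕ c ⊕ c)
Match R3:  consume a, c, c
Result:  f(h(c), a ⊕ a ⊕ a ⊕ a ⊕ c)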